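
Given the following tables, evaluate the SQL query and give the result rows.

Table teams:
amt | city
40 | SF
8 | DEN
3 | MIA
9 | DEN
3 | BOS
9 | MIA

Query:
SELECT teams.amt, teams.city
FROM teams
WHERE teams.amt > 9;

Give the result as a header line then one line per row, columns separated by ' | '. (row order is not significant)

== RESULT ==
teams.amt | teams.city
40 | SF

Derivation:
After WHERE (1 rows):
teams.amt | teams.city
40 | SF
After SELECT (1 rows):
teams.amt | teams.city
40 | SF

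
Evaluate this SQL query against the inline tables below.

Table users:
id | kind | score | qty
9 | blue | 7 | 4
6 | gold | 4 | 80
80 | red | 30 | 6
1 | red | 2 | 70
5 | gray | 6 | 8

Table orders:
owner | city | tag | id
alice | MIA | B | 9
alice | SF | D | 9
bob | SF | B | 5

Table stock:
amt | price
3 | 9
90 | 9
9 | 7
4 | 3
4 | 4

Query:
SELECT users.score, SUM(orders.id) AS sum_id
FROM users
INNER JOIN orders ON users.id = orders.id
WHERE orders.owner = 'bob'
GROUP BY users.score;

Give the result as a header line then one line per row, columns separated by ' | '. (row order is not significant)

== RESULT ==
users.score | sum_id
6 | 5

Derivation:
After JOIN orders (3 rows):
users.id | users.kind | users.score | users.qty | orders.owner | orders.city | orders.tag | orders.id
9 | blue | 7 | 4 | alice | MIA | B | 9
9 | blue | 7 | 4 | alice | SF | D | 9
5 | gray | 6 | 8 | bob | SF | B | 5
After WHERE (1 rows):
users.id | users.kind | users.score | users.qty | orders.owner | orders.city | orders.tag | orders.id
5 | gray | 6 | 8 | bob | SF | B | 5
After GROUP BY (1 rows):
users.score | sum_id
6 | 5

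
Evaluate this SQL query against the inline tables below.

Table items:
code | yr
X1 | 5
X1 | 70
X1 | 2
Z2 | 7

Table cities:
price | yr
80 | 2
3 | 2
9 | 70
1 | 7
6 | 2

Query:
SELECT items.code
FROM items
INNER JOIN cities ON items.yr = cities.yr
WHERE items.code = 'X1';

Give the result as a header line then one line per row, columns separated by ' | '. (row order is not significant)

After JOIN cities (5 rows):
items.code | items.yr | cities.price | cities.yr
X1 | 70 | 9 | 70
X1 | 2 | 80 | 2
X1 | 2 | 3 | 2
X1 | 2 | 6 | 2
Z2 | 7 | 1 | 7
After WHERE (4 rows):
items.code | items.yr | cities.price | cities.yr
X1 | 70 | 9 | 70
X1 | 2 | 80 | 2
X1 | 2 | 3 | 2
X1 | 2 | 6 | 2
After SELECT (4 rows):
items.code
X1
X1
X1
X1

== RESULT ==
items.code
X1
X1
X1
X1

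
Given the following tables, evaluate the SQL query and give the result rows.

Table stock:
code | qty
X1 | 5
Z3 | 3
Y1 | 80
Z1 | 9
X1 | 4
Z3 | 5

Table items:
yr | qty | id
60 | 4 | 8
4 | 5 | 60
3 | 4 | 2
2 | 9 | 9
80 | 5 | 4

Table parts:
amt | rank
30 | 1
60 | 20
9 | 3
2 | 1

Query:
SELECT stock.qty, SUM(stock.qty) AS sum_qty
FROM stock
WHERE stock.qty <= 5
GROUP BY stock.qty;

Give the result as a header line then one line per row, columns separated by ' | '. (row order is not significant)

After WHERE (4 rows):
stock.code | stock.qty
X1 | 5
Z3 | 3
X1 | 4
Z3 | 5
After GROUP BY (3 rows):
stock.qty | sum_qty
5 | 10
3 | 3
4 | 4

== RESULT ==
stock.qty | sum_qty
5 | 10
3 | 3
4 | 4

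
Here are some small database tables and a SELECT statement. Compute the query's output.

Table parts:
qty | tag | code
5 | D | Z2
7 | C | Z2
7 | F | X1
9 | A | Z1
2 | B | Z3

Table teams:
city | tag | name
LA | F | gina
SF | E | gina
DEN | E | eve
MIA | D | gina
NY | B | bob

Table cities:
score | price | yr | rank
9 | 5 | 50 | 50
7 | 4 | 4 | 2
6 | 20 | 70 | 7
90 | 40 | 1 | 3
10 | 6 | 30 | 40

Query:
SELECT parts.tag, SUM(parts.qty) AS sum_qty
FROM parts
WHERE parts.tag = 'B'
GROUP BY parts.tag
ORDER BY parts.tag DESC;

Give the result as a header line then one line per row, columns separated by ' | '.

== RESULT ==
parts.tag | sum_qty
B | 2

Derivation:
After WHERE (1 rows):
parts.qty | parts.tag | parts.code
2 | B | Z3
After GROUP BY (1 rows):
parts.tag | sum_qty
B | 2
After ORDER BY (1 rows):
parts.tag | sum_qty
B | 2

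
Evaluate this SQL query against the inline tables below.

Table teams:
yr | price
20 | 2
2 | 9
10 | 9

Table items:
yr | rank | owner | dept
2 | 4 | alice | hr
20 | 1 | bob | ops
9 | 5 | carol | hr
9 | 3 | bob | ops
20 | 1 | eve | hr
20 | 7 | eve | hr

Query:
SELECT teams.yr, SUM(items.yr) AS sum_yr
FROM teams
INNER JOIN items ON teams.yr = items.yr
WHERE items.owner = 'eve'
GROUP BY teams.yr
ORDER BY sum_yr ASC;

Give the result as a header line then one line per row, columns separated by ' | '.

== RESULT ==
teams.yr | sum_yr
20 | 40

Derivation:
After JOIN items (4 rows):
teams.yr | teams.price | items.yr | items.rank | items.owner | items.dept
20 | 2 | 20 | 1 | bob | ops
20 | 2 | 20 | 1 | eve | hr
20 | 2 | 20 | 7 | eve | hr
2 | 9 | 2 | 4 | alice | hr
After WHERE (2 rows):
teams.yr | teams.price | items.yr | items.rank | items.owner | items.dept
20 | 2 | 20 | 1 | eve | hr
20 | 2 | 20 | 7 | eve | hr
After GROUP BY (1 rows):
teams.yr | sum_yr
20 | 40
After ORDER BY (1 rows):
teams.yr | sum_yr
20 | 40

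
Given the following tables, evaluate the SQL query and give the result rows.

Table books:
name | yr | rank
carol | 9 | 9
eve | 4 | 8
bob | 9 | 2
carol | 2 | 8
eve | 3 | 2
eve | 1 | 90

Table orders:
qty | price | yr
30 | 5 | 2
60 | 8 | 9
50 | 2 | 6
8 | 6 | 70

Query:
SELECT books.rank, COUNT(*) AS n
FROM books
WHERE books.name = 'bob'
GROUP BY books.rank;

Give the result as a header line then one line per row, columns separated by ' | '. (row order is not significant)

== RESULT ==
books.rank | n
2 | 1

Derivation:
After WHERE (1 rows):
books.name | books.yr | books.rank
bob | 9 | 2
After GROUP BY (1 rows):
books.rank | n
2 | 1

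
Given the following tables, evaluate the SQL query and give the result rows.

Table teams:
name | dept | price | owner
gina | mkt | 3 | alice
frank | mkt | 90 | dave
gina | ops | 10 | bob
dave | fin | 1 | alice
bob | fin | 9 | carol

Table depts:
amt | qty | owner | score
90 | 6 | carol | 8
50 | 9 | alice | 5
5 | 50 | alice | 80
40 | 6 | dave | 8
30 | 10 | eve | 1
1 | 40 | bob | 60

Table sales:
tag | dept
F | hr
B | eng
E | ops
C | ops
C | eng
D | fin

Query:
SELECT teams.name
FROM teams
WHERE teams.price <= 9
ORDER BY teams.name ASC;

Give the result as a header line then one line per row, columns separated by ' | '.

After WHERE (3 rows):
teams.name | teams.dept | teams.price | teams.owner
gina | mkt | 3 | alice
dave | fin | 1 | alice
bob | fin | 9 | carol
After SELECT (3 rows):
teams.name
gina
dave
bob
After ORDER BY (3 rows):
teams.name
bob
dave
gina

== RESULT ==
teams.name
bob
dave
gina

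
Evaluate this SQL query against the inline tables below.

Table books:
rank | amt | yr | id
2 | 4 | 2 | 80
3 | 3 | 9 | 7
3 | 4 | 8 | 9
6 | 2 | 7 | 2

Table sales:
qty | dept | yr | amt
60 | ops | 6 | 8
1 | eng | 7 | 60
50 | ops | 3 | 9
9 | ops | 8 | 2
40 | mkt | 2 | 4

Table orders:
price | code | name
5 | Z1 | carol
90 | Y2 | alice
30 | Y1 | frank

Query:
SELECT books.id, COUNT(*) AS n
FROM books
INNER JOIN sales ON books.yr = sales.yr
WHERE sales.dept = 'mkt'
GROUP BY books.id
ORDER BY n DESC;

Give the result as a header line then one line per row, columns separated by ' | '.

== RESULT ==
books.id | n
80 | 1

Derivation:
After JOIN sales (3 rows):
books.rank | books.amt | books.yr | books.id | sales.qty | sales.dept | sales.yr | sales.amt
2 | 4 | 2 | 80 | 40 | mkt | 2 | 4
3 | 4 | 8 | 9 | 9 | ops | 8 | 2
6 | 2 | 7 | 2 | 1 | eng | 7 | 60
After WHERE (1 rows):
books.rank | books.amt | books.yr | books.id | sales.qty | sales.dept | sales.yr | sales.amt
2 | 4 | 2 | 80 | 40 | mkt | 2 | 4
After GROUP BY (1 rows):
books.id | n
80 | 1
After ORDER BY (1 rows):
books.id | n
80 | 1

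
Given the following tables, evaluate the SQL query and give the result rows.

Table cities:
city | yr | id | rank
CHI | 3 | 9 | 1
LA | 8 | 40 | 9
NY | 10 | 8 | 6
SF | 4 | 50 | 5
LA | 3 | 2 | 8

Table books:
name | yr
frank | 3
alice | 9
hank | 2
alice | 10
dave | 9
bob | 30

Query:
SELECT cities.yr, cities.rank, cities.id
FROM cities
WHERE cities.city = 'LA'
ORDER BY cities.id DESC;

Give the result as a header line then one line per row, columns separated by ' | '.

After WHERE (2 rows):
cities.city | cities.yr | cities.id | cities.rank
LA | 8 | 40 | 9
LA | 3 | 2 | 8
After SELECT (2 rows):
cities.yr | cities.rank | cities.id
8 | 9 | 40
3 | 8 | 2
After ORDER BY (2 rows):
cities.yr | cities.rank | cities.id
8 | 9 | 40
3 | 8 | 2

== RESULT ==
cities.yr | cities.rank | cities.id
8 | 9 | 40
3 | 8 | 2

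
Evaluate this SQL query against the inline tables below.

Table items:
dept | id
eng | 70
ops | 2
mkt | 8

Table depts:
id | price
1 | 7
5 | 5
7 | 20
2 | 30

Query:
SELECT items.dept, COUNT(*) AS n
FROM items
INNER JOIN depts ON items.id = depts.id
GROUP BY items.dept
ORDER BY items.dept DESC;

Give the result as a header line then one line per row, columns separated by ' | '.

After JOIN depts (1 rows):
items.dept | items.id | depts.id | depts.price
ops | 2 | 2 | 30
After GROUP BY (1 rows):
items.dept | n
ops | 1
After ORDER BY (1 rows):
items.dept | n
ops | 1

== RESULT ==
items.dept | n
ops | 1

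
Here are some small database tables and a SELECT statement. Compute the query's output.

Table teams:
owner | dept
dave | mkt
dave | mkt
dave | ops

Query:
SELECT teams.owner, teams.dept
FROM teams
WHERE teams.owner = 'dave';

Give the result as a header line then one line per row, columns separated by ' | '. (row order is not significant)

After WHERE (3 rows):
teams.owner | teams.dept
dave | mkt
dave | mkt
dave | ops
After SELECT (3 rows):
teams.owner | teams.dept
dave | mkt
dave | mkt
dave | ops

== RESULT ==
teams.owner | teams.dept
dave | mkt
dave | mkt
dave | ops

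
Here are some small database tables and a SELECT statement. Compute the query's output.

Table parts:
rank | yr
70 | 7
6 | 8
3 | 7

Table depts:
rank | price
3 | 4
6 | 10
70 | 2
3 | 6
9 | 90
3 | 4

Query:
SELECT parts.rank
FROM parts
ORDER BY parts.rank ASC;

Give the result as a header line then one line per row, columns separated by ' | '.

After SELECT (3 rows):
parts.rank
70
6
3
After ORDER BY (3 rows):
parts.rank
3
6
70

== RESULT ==
parts.rank
3
6
70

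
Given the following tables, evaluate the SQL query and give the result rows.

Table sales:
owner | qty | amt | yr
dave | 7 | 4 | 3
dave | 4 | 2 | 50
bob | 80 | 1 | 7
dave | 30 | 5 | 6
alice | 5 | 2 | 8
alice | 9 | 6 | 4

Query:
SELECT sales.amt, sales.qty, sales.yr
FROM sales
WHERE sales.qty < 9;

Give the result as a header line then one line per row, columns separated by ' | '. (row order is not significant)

== RESULT ==
sales.amt | sales.qty | sales.yr
4 | 7 | 3
2 | 4 | 50
2 | 5 | 8

Derivation:
After WHERE (3 rows):
sales.owner | sales.qty | sales.amt | sales.yr
dave | 7 | 4 | 3
dave | 4 | 2 | 50
alice | 5 | 2 | 8
After SELECT (3 rows):
sales.amt | sales.qty | sales.yr
4 | 7 | 3
2 | 4 | 50
2 | 5 | 8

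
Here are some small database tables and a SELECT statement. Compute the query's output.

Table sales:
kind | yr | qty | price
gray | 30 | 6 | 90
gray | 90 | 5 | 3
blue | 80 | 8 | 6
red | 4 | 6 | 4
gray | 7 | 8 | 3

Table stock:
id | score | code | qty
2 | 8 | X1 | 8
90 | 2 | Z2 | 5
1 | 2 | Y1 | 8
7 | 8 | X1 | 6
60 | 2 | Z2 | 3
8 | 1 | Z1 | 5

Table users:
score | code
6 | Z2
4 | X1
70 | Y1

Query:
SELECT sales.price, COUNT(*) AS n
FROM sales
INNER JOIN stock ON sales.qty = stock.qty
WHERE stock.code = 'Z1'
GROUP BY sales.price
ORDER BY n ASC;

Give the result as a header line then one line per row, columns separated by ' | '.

== RESULT ==
sales.price | n
3 | 1

Derivation:
After JOIN stock (8 rows):
sales.kind | sales.yr | sales.qty | sales.price | stock.id | stock.score | stock.code | stock.qty
gray | 30 | 6 | 90 | 7 | 8 | X1 | 6
gray | 90 | 5 | 3 | 90 | 2 | Z2 | 5
gray | 90 | 5 | 3 | 8 | 1 | Z1 | 5
blue | 80 | 8 | 6 | 2 | 8 | X1 | 8
blue | 80 | 8 | 6 | 1 | 2 | Y1 | 8
red | 4 | 6 | 4 | 7 | 8 | X1 | 6
gray | 7 | 8 | 3 | 2 | 8 | X1 | 8
gray | 7 | 8 | 3 | 1 | 2 | Y1 | 8
After WHERE (1 rows):
sales.kind | sales.yr | sales.qty | sales.price | stock.id | stock.score | stock.code | stock.qty
gray | 90 | 5 | 3 | 8 | 1 | Z1 | 5
After GROUP BY (1 rows):
sales.price | n
3 | 1
After ORDER BY (1 rows):
sales.price | n
3 | 1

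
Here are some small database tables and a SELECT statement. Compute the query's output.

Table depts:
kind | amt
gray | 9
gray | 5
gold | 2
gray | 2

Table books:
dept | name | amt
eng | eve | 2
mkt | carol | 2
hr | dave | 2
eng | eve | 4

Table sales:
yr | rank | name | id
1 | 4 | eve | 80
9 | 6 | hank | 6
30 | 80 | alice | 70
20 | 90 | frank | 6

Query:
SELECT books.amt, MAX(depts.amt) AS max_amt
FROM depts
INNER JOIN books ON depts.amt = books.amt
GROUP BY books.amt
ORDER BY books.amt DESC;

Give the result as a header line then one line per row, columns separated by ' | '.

== RESULT ==
books.amt | max_amt
2 | 2

Derivation:
After JOIN books (6 rows):
depts.kind | depts.amt | books.dept | books.name | books.amt
gold | 2 | eng | eve | 2
gold | 2 | mkt | carol | 2
gold | 2 | hr | dave | 2
gray | 2 | eng | eve | 2
gray | 2 | mkt | carol | 2
gray | 2 | hr | dave | 2
After GROUP BY (1 rows):
books.amt | max_amt
2 | 2
After ORDER BY (1 rows):
books.amt | max_amt
2 | 2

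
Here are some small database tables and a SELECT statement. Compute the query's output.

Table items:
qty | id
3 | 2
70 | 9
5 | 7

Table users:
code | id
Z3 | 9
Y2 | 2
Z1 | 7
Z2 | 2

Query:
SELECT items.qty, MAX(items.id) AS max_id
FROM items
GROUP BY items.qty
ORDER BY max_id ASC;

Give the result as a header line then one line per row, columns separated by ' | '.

After GROUP BY (3 rows):
items.qty | max_id
3 | 2
70 | 9
5 | 7
After ORDER BY (3 rows):
items.qty | max_id
3 | 2
5 | 7
70 | 9

== RESULT ==
items.qty | max_id
3 | 2
5 | 7
70 | 9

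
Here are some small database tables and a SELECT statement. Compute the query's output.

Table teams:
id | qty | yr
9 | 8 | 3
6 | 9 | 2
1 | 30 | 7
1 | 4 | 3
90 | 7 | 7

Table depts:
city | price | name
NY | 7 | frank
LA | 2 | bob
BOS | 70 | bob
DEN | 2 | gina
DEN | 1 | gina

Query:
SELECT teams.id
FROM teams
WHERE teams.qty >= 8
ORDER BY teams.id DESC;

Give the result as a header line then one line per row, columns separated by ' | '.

== RESULT ==
teams.id
9
6
1

Derivation:
After WHERE (3 rows):
teams.id | teams.qty | teams.yr
9 | 8 | 3
6 | 9 | 2
1 | 30 | 7
After SELECT (3 rows):
teams.id
9
6
1
After ORDER BY (3 rows):
teams.id
9
6
1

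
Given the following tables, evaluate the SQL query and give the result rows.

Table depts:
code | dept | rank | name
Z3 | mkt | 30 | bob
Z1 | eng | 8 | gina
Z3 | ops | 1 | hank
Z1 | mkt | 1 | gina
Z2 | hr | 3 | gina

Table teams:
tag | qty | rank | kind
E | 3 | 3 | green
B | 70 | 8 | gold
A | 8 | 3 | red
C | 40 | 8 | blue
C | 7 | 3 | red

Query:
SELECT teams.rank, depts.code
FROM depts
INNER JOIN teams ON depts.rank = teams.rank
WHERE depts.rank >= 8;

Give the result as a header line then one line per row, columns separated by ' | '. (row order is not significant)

After JOIN teams (5 rows):
depts.code | depts.dept | depts.rank | depts.name | teams.tag | teams.qty | teams.rank | teams.kind
Z1 | eng | 8 | gina | B | 70 | 8 | gold
Z1 | eng | 8 | gina | C | 40 | 8 | blue
Z2 | hr | 3 | gina | E | 3 | 3 | green
Z2 | hr | 3 | gina | A | 8 | 3 | red
Z2 | hr | 3 | gina | C | 7 | 3 | red
After WHERE (2 rows):
depts.code | depts.dept | depts.rank | depts.name | teams.tag | teams.qty | teams.rank | teams.kind
Z1 | eng | 8 | gina | B | 70 | 8 | gold
Z1 | eng | 8 | gina | C | 40 | 8 | blue
After SELECT (2 rows):
teams.rank | depts.code
8 | Z1
8 | Z1

== RESULT ==
teams.rank | depts.code
8 | Z1
8 | Z1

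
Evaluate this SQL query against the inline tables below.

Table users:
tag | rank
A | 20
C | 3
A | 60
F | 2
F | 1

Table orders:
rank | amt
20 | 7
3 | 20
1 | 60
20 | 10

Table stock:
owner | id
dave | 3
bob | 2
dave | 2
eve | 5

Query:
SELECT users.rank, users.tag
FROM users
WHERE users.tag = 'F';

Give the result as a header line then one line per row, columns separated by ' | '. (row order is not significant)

== RESULT ==
users.rank | users.tag
2 | F
1 | F

Derivation:
After WHERE (2 rows):
users.tag | users.rank
F | 2
F | 1
After SELECT (2 rows):
users.rank | users.tag
2 | F
1 | F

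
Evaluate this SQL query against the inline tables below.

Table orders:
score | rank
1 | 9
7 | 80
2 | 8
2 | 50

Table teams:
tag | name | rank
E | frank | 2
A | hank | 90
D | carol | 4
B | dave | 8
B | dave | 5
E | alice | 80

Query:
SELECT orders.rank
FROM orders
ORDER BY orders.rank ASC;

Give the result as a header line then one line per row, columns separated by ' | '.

== RESULT ==
orders.rank
8
9
50
80

Derivation:
After SELECT (4 rows):
orders.rank
9
80
8
50
After ORDER BY (4 rows):
orders.rank
8
9
50
80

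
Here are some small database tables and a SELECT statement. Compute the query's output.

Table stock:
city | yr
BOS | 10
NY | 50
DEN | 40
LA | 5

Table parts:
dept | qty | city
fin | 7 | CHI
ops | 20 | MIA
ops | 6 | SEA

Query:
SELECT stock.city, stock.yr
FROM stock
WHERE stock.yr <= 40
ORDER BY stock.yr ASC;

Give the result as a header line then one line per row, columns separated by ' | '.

After WHERE (3 rows):
stock.city | stock.yr
BOS | 10
DEN | 40
LA | 5
After SELECT (3 rows):
stock.city | stock.yr
BOS | 10
DEN | 40
LA | 5
After ORDER BY (3 rows):
stock.city | stock.yr
LA | 5
BOS | 10
DEN | 40

== RESULT ==
stock.city | stock.yr
LA | 5
BOS | 10
DEN | 40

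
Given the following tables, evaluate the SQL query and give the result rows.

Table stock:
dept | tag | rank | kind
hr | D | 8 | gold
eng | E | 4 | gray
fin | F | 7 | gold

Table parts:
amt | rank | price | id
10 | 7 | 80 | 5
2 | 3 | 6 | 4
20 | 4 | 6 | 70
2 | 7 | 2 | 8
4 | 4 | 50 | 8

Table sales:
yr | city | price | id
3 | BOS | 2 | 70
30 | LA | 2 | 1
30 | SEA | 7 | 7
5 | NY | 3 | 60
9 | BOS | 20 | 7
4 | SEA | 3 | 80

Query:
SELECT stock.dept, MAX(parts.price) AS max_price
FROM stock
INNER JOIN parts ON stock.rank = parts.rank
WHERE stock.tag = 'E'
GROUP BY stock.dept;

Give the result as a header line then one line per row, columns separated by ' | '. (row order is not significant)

== RESULT ==
stock.dept | max_price
eng | 50

Derivation:
After JOIN parts (4 rows):
stock.dept | stock.tag | stock.rank | stock.kind | parts.amt | parts.rank | parts.price | parts.id
eng | E | 4 | gray | 20 | 4 | 6 | 70
eng | E | 4 | gray | 4 | 4 | 50 | 8
fin | F | 7 | gold | 10 | 7 | 80 | 5
fin | F | 7 | gold | 2 | 7 | 2 | 8
After WHERE (2 rows):
stock.dept | stock.tag | stock.rank | stock.kind | parts.amt | parts.rank | parts.price | parts.id
eng | E | 4 | gray | 20 | 4 | 6 | 70
eng | E | 4 | gray | 4 | 4 | 50 | 8
After GROUP BY (1 rows):
stock.dept | max_price
eng | 50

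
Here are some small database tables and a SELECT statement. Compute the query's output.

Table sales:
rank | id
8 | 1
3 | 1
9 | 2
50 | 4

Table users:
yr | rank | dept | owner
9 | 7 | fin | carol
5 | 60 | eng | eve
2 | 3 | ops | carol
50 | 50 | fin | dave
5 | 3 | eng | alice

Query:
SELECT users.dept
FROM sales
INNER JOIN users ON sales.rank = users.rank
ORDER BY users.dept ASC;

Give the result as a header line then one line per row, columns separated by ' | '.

After JOIN users (3 rows):
sales.rank | sales.id | users.yr | users.rank | users.dept | users.owner
3 | 1 | 2 | 3 | ops | carol
3 | 1 | 5 | 3 | eng | alice
50 | 4 | 50 | 50 | fin | dave
After SELECT (3 rows):
users.dept
ops
eng
fin
After ORDER BY (3 rows):
users.dept
eng
fin
ops

== RESULT ==
users.dept
eng
fin
ops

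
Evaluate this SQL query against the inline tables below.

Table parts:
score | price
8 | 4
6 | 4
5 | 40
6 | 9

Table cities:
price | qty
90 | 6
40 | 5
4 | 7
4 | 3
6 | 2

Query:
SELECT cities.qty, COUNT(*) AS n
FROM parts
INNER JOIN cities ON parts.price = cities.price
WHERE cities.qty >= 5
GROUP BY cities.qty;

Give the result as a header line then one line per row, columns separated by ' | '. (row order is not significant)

After JOIN cities (5 rows):
parts.score | parts.price | cities.price | cities.qty
8 | 4 | 4 | 7
8 | 4 | 4 | 3
6 | 4 | 4 | 7
6 | 4 | 4 | 3
5 | 40 | 40 | 5
After WHERE (3 rows):
parts.score | parts.price | cities.price | cities.qty
8 | 4 | 4 | 7
6 | 4 | 4 | 7
5 | 40 | 40 | 5
After GROUP BY (2 rows):
cities.qty | n
7 | 2
5 | 1

== RESULT ==
cities.qty | n
7 | 2
5 | 1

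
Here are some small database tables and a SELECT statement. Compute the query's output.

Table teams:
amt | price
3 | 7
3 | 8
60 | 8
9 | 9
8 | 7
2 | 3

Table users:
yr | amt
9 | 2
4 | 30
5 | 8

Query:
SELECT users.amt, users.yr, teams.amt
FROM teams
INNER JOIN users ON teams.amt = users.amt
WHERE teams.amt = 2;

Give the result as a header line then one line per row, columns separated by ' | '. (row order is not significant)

== RESULT ==
users.amt | users.yr | teams.amt
2 | 9 | 2

Derivation:
After JOIN users (2 rows):
teams.amt | teams.price | users.yr | users.amt
8 | 7 | 5 | 8
2 | 3 | 9 | 2
After WHERE (1 rows):
teams.amt | teams.price | users.yr | users.amt
2 | 3 | 9 | 2
After SELECT (1 rows):
users.amt | users.yr | teams.amt
2 | 9 | 2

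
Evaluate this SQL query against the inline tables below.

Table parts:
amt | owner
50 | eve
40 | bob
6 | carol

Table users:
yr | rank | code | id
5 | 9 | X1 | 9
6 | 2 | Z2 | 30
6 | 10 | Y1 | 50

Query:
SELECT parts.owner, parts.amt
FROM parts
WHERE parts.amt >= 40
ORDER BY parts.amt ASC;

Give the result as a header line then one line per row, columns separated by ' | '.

After WHERE (2 rows):
parts.amt | parts.owner
50 | eve
40 | bob
After SELECT (2 rows):
parts.owner | parts.amt
eve | 50
bob | 40
After ORDER BY (2 rows):
parts.owner | parts.amt
bob | 40
eve | 50

== RESULT ==
parts.owner | parts.amt
bob | 40
eve | 50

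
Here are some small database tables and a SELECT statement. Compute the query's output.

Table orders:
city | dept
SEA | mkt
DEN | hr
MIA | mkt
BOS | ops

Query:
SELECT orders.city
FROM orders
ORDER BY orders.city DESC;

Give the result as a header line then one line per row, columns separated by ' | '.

== RESULT ==
orders.city
SEA
MIA
DEN
BOS

Derivation:
After SELECT (4 rows):
orders.city
SEA
DEN
MIA
BOS
After ORDER BY (4 rows):
orders.city
SEA
MIA
DEN
BOS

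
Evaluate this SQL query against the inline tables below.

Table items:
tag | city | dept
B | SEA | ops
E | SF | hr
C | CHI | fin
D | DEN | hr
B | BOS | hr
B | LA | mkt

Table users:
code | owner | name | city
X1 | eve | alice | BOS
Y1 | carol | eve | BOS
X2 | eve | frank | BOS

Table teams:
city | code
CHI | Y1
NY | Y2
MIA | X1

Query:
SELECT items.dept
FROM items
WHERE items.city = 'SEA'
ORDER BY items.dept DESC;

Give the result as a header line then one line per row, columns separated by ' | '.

After WHERE (1 rows):
items.tag | items.city | items.dept
B | SEA | ops
After SELECT (1 rows):
items.dept
ops
After ORDER BY (1 rows):
items.dept
ops

== RESULT ==
items.dept
ops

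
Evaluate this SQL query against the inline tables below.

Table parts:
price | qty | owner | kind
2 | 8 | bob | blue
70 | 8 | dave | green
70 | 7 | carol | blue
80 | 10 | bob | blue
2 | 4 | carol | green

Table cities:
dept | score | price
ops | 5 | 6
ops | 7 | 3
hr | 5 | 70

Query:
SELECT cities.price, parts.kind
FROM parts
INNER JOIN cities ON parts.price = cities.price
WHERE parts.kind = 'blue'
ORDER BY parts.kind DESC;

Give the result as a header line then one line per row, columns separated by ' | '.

After JOIN cities (2 rows):
parts.price | parts.qty | parts.owner | parts.kind | cities.dept | cities.score | cities.price
70 | 8 | dave | green | hr | 5 | 70
70 | 7 | carol | blue | hr | 5 | 70
After WHERE (1 rows):
parts.price | parts.qty | parts.owner | parts.kind | cities.dept | cities.score | cities.price
70 | 7 | carol | blue | hr | 5 | 70
After SELECT (1 rows):
cities.price | parts.kind
70 | blue
After ORDER BY (1 rows):
cities.price | parts.kind
70 | blue

== RESULT ==
cities.price | parts.kind
70 | blue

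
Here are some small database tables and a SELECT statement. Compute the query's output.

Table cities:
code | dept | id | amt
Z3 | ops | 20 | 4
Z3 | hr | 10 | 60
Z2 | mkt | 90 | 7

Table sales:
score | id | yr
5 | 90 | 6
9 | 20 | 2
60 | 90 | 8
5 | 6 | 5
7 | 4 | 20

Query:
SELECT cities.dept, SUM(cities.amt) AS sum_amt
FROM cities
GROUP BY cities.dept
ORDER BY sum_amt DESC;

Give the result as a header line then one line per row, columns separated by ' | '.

After GROUP BY (3 rows):
cities.dept | sum_amt
ops | 4
hr | 60
mkt | 7
After ORDER BY (3 rows):
cities.dept | sum_amt
hr | 60
mkt | 7
ops | 4

== RESULT ==
cities.dept | sum_amt
hr | 60
mkt | 7
ops | 4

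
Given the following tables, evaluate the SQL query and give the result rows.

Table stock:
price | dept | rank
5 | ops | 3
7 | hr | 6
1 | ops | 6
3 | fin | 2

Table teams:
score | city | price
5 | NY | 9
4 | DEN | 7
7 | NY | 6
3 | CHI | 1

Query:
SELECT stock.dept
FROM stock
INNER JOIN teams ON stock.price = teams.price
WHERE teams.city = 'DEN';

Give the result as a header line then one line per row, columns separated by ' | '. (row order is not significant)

== RESULT ==
stock.dept
hr

Derivation:
After JOIN teams (2 rows):
stock.price | stock.dept | stock.rank | teams.score | teams.city | teams.price
7 | hr | 6 | 4 | DEN | 7
1 | ops | 6 | 3 | CHI | 1
After WHERE (1 rows):
stock.price | stock.dept | stock.rank | teams.score | teams.city | teams.price
7 | hr | 6 | 4 | DEN | 7
After SELECT (1 rows):
stock.dept
hr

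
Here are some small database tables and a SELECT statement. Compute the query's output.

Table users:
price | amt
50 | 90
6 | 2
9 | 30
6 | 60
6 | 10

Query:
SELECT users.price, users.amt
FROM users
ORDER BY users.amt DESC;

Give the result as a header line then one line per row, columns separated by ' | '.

== RESULT ==
users.price | users.amt
50 | 90
6 | 60
9 | 30
6 | 10
6 | 2

Derivation:
After SELECT (5 rows):
users.price | users.amt
50 | 90
6 | 2
9 | 30
6 | 60
6 | 10
After ORDER BY (5 rows):
users.price | users.amt
50 | 90
6 | 60
9 | 30
6 | 10
6 | 2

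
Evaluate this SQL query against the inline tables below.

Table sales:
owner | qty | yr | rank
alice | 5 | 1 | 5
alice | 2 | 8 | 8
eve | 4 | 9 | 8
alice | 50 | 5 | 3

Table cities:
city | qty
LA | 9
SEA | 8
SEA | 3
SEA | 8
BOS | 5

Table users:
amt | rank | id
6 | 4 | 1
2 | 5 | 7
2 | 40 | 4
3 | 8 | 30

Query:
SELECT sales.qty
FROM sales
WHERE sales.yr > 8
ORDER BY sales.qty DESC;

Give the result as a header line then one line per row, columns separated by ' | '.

After WHERE (1 rows):
sales.owner | sales.qty | sales.yr | sales.rank
eve | 4 | 9 | 8
After SELECT (1 rows):
sales.qty
4
After ORDER BY (1 rows):
sales.qty
4

== RESULT ==
sales.qty
4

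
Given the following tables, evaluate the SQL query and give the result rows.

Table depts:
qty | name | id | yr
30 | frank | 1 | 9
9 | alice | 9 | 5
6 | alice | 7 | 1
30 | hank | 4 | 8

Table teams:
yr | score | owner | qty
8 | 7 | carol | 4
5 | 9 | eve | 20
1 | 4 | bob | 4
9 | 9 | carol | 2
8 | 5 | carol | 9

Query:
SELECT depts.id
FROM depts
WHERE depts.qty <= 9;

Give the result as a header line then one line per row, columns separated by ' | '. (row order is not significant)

After WHERE (2 rows):
depts.qty | depts.name | depts.id | depts.yr
9 | alice | 9 | 5
6 | alice | 7 | 1
After SELECT (2 rows):
depts.id
9
7

== RESULT ==
depts.id
9
7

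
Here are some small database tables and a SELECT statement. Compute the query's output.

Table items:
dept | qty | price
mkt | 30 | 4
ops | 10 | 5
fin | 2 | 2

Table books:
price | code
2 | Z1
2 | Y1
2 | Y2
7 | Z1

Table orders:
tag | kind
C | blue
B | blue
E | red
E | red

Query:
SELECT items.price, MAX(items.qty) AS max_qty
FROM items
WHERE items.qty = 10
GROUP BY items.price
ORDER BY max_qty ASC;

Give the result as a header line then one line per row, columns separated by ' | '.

After WHERE (1 rows):
items.dept | items.qty | items.price
ops | 10 | 5
After GROUP BY (1 rows):
items.price | max_qty
5 | 10
After ORDER BY (1 rows):
items.price | max_qty
5 | 10

== RESULT ==
items.price | max_qty
5 | 10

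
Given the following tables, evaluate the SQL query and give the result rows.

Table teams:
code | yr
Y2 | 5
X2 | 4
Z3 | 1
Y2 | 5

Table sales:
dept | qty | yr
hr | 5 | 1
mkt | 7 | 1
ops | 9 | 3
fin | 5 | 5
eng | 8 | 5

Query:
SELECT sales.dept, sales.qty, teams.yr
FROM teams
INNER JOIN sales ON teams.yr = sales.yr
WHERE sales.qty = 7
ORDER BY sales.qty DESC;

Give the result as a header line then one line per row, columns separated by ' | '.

== RESULT ==
sales.dept | sales.qty | teams.yr
mkt | 7 | 1

Derivation:
After JOIN sales (6 rows):
teams.code | teams.yr | sales.dept | sales.qty | sales.yr
Y2 | 5 | fin | 5 | 5
Y2 | 5 | eng | 8 | 5
Z3 | 1 | hr | 5 | 1
Z3 | 1 | mkt | 7 | 1
Y2 | 5 | fin | 5 | 5
Y2 | 5 | eng | 8 | 5
After WHERE (1 rows):
teams.code | teams.yr | sales.dept | sales.qty | sales.yr
Z3 | 1 | mkt | 7 | 1
After SELECT (1 rows):
sales.dept | sales.qty | teams.yr
mkt | 7 | 1
After ORDER BY (1 rows):
sales.dept | sales.qty | teams.yr
mkt | 7 | 1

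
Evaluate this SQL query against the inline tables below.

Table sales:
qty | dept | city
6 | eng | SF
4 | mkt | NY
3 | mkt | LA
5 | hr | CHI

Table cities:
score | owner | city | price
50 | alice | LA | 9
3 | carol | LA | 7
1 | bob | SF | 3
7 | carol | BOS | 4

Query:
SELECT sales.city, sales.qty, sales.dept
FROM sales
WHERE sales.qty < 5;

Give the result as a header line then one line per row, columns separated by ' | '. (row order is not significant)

== RESULT ==
sales.city | sales.qty | sales.dept
NY | 4 | mkt
LA | 3 | mkt

Derivation:
After WHERE (2 rows):
sales.qty | sales.dept | sales.city
4 | mkt | NY
3 | mkt | LA
After SELECT (2 rows):
sales.city | sales.qty | sales.dept
NY | 4 | mkt
LA | 3 | mkt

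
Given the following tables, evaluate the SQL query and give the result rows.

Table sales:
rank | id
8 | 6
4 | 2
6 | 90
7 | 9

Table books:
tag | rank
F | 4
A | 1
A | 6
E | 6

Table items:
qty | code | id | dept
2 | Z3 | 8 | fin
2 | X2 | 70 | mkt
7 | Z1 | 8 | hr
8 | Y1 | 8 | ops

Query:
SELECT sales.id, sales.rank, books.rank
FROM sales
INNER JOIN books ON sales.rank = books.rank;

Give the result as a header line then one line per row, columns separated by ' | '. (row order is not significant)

== RESULT ==
sales.id | sales.rank | books.rank
2 | 4 | 4
90 | 6 | 6
90 | 6 | 6

Derivation:
After JOIN books (3 rows):
sales.rank | sales.id | books.tag | books.rank
4 | 2 | F | 4
6 | 90 | A | 6
6 | 90 | E | 6
After SELECT (3 rows):
sales.id | sales.rank | books.rank
2 | 4 | 4
90 | 6 | 6
90 | 6 | 6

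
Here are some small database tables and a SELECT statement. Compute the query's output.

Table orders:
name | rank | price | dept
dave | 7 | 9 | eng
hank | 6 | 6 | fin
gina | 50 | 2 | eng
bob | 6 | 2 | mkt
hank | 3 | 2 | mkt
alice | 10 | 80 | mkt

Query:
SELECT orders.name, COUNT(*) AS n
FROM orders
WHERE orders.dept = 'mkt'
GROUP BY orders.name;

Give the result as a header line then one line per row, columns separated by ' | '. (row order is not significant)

== RESULT ==
orders.name | n
bob | 1
hank | 1
alice | 1

Derivation:
After WHERE (3 rows):
orders.name | orders.rank | orders.price | orders.dept
bob | 6 | 2 | mkt
hank | 3 | 2 | mkt
alice | 10 | 80 | mkt
After GROUP BY (3 rows):
orders.name | n
bob | 1
hank | 1
alice | 1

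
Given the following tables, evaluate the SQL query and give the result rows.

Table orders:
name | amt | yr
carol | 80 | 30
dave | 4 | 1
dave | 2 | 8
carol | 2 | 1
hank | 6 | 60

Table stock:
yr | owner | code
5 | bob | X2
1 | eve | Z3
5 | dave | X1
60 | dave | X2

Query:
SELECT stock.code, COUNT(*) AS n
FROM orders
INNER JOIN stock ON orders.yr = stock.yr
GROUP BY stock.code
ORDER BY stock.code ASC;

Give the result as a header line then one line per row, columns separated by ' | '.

After JOIN stock (3 rows):
orders.name | orders.amt | orders.yr | stock.yr | stock.owner | stock.code
dave | 4 | 1 | 1 | eve | Z3
carol | 2 | 1 | 1 | eve | Z3
hank | 6 | 60 | 60 | dave | X2
After GROUP BY (2 rows):
stock.code | n
Z3 | 2
X2 | 1
After ORDER BY (2 rows):
stock.code | n
X2 | 1
Z3 | 2

== RESULT ==
stock.code | n
X2 | 1
Z3 | 2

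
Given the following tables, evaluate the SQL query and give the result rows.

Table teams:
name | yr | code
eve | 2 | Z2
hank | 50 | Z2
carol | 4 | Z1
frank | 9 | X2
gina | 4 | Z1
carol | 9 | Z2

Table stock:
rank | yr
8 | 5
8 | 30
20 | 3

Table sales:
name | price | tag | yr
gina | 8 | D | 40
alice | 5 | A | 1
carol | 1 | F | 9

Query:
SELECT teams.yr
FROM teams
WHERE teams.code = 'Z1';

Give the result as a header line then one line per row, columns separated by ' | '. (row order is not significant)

== RESULT ==
teams.yr
4
4

Derivation:
After WHERE (2 rows):
teams.name | teams.yr | teams.code
carol | 4 | Z1
gina | 4 | Z1
After SELECT (2 rows):
teams.yr
4
4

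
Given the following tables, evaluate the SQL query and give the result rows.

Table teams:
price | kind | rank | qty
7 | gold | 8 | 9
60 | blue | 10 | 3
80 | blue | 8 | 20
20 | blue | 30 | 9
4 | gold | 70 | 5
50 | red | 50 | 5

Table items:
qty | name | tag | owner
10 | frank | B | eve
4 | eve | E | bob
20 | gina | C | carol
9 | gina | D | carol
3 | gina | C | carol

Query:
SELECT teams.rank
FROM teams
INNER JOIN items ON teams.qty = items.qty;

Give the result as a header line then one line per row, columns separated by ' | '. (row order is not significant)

After JOIN items (4 rows):
teams.price | teams.kind | teams.rank | teams.qty | items.qty | items.name | items.tag | items.owner
7 | gold | 8 | 9 | 9 | gina | D | carol
60 | blue | 10 | 3 | 3 | gina | C | carol
80 | blue | 8 | 20 | 20 | gina | C | carol
20 | blue | 30 | 9 | 9 | gina | D | carol
After SELECT (4 rows):
teams.rank
8
10
8
30

== RESULT ==
teams.rank
8
10
8
30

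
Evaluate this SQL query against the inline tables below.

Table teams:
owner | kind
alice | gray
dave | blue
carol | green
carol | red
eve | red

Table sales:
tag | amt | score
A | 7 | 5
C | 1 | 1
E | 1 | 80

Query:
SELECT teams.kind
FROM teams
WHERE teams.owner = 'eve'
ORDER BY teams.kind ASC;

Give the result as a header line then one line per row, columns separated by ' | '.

After WHERE (1 rows):
teams.owner | teams.kind
eve | red
After SELECT (1 rows):
teams.kind
red
After ORDER BY (1 rows):
teams.kind
red

== RESULT ==
teams.kind
red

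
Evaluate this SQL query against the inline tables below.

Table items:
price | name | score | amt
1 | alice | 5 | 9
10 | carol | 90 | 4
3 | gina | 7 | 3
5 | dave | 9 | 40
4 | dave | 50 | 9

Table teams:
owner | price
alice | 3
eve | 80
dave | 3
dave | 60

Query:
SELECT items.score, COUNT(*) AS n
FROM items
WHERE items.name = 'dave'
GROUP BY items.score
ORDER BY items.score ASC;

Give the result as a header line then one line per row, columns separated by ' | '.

After WHERE (2 rows):
items.price | items.name | items.score | items.amt
5 | dave | 9 | 40
4 | dave | 50 | 9
After GROUP BY (2 rows):
items.score | n
9 | 1
50 | 1
After ORDER BY (2 rows):
items.score | n
9 | 1
50 | 1

== RESULT ==
items.score | n
9 | 1
50 | 1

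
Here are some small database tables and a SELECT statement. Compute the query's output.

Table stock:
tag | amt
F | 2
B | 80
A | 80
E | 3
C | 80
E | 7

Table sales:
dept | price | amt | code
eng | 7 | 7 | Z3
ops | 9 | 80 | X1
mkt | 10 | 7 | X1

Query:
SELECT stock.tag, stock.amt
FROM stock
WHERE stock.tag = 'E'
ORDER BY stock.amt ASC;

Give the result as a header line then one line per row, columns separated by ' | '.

== RESULT ==
stock.tag | stock.amt
E | 3
E | 7

Derivation:
After WHERE (2 rows):
stock.tag | stock.amt
E | 3
E | 7
After SELECT (2 rows):
stock.tag | stock.amt
E | 3
E | 7
After ORDER BY (2 rows):
stock.tag | stock.amt
E | 3
E | 7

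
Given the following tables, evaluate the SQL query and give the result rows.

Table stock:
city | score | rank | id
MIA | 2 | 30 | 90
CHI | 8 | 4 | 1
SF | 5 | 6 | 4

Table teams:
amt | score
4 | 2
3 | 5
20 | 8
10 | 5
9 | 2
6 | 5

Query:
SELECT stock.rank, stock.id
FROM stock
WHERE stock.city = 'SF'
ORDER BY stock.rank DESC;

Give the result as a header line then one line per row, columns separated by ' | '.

== RESULT ==
stock.rank | stock.id
6 | 4

Derivation:
After WHERE (1 rows):
stock.city | stock.score | stock.rank | stock.id
SF | 5 | 6 | 4
After SELECT (1 rows):
stock.rank | stock.id
6 | 4
After ORDER BY (1 rows):
stock.rank | stock.id
6 | 4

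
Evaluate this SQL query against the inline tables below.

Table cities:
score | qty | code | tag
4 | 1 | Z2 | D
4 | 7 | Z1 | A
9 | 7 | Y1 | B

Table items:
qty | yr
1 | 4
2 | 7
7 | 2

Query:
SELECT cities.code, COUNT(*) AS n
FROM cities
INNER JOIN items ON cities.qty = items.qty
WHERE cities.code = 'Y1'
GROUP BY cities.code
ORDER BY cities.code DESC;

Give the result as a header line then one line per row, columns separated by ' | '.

== RESULT ==
cities.code | n
Y1 | 1

Derivation:
After JOIN items (3 rows):
cities.score | cities.qty | cities.code | cities.tag | items.qty | items.yr
4 | 1 | Z2 | D | 1 | 4
4 | 7 | Z1 | A | 7 | 2
9 | 7 | Y1 | B | 7 | 2
After WHERE (1 rows):
cities.score | cities.qty | cities.code | cities.tag | items.qty | items.yr
9 | 7 | Y1 | B | 7 | 2
After GROUP BY (1 rows):
cities.code | n
Y1 | 1
After ORDER BY (1 rows):
cities.code | n
Y1 | 1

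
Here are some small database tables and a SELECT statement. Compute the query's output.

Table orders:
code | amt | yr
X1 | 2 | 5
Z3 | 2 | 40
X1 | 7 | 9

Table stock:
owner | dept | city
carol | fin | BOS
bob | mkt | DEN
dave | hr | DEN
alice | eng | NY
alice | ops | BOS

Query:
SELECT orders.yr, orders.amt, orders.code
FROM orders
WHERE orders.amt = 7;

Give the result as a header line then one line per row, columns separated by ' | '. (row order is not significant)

== RESULT ==
orders.yr | orders.amt | orders.code
9 | 7 | X1

Derivation:
After WHERE (1 rows):
orders.code | orders.amt | orders.yr
X1 | 7 | 9
After SELECT (1 rows):
orders.yr | orders.amt | orders.code
9 | 7 | X1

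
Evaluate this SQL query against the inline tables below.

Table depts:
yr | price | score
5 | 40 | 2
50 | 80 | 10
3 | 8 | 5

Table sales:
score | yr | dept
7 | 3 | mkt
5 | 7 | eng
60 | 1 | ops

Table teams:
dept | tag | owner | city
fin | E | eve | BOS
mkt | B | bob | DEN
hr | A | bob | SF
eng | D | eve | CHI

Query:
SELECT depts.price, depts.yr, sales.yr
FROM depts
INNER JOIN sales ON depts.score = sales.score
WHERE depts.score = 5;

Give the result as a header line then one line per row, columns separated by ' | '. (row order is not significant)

After JOIN sales (1 rows):
depts.yr | depts.price | depts.score | sales.score | sales.yr | sales.dept
3 | 8 | 5 | 5 | 7 | eng
After WHERE (1 rows):
depts.yr | depts.price | depts.score | sales.score | sales.yr | sales.dept
3 | 8 | 5 | 5 | 7 | eng
After SELECT (1 rows):
depts.price | depts.yr | sales.yr
8 | 3 | 7

== RESULT ==
depts.price | depts.yr | sales.yr
8 | 3 | 7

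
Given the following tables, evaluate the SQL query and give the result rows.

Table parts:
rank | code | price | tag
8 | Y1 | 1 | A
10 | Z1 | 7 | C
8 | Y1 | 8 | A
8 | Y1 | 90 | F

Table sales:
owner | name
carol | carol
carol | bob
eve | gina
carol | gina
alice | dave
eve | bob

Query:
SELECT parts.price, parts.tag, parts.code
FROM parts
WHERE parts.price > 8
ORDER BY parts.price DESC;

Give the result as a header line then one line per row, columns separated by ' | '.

== RESULT ==
parts.price | parts.tag | parts.code
90 | F | Y1

Derivation:
After WHERE (1 rows):
parts.rank | parts.code | parts.price | parts.tag
8 | Y1 | 90 | F
After SELECT (1 rows):
parts.price | parts.tag | parts.code
90 | F | Y1
After ORDER BY (1 rows):
parts.price | parts.tag | parts.code
90 | F | Y1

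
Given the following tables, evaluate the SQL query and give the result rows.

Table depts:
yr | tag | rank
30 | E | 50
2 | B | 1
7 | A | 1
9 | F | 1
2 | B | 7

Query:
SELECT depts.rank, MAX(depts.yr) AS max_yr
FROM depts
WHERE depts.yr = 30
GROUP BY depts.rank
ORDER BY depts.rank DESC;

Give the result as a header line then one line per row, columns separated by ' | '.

After WHERE (1 rows):
depts.yr | depts.tag | depts.rank
30 | E | 50
After GROUP BY (1 rows):
depts.rank | max_yr
50 | 30
After ORDER BY (1 rows):
depts.rank | max_yr
50 | 30

== RESULT ==
depts.rank | max_yr
50 | 30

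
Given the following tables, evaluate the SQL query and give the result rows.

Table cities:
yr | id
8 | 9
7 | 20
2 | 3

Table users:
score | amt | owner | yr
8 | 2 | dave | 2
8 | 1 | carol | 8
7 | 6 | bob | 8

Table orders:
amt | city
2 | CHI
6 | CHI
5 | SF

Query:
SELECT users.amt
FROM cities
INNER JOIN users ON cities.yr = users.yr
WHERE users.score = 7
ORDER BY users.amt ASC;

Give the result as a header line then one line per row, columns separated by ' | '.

== RESULT ==
users.amt
6

Derivation:
After JOIN users (3 rows):
cities.yr | cities.id | users.score | users.amt | users.owner | users.yr
8 | 9 | 8 | 1 | carol | 8
8 | 9 | 7 | 6 | bob | 8
2 | 3 | 8 | 2 | dave | 2
After WHERE (1 rows):
cities.yr | cities.id | users.score | users.amt | users.owner | users.yr
8 | 9 | 7 | 6 | bob | 8
After SELECT (1 rows):
users.amt
6
After ORDER BY (1 rows):
users.amt
6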